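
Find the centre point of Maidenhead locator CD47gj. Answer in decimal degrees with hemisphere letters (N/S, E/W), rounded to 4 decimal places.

52.6042° S, 131.4583° W

Field C=2, D=3: +2·20° lon, +3·10° lat → SW at lon -140°, lat -60°.
Square 4, 7: +4·2° lon, +7·1° lat → SW at lon -132°, lat -53°.
Subsquare g=6, j=9: +6·0.0833333° lon, +9·0.0416667° lat → SW at lon -131.5°, lat -52.625°.
Cell spans 0.0833333° lon × 0.0416667° lat. Centre is SW corner plus half of each.
latitude 52.6042° S, longitude 131.4583° W.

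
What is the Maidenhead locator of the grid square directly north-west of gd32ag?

Longitude subsquare a = 0; −1 → -1, wraps to 23 = x, carry into square.
Longitude square 3; −1 → 2.
Latitude subsquare g = 6; +1 → 7 = h.

GD22xh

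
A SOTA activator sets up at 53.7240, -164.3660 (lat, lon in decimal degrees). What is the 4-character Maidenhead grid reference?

AO73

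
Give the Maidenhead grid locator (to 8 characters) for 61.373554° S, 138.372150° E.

PC98ep40

Add 180° to longitude and 90° to latitude: 318.37215, 28.62645.
Field (20°×10°, letters A–R): 318.37215/20 → 15 → P, 28.62645/10 → 2 → C; chars PC.
Square (2°×1°, digits 0–9): 18.37215/2 → 9, 8.62645/1 → 8; chars 98.
Subsquare (5′×2.5′, letters a–x): 0.37215/0.0833333 → 4 → e, 0.62645/0.0416667 → 15 → p; chars ep.
Extended square (30″×15″, digits 0–9): 0.03882/0.00833333 → 4, 0.00145/0.00416667 → 0; chars 40.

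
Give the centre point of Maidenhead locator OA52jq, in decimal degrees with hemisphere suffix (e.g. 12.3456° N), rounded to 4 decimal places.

87.3125° S, 110.7917° E

Field O=14, A=0: +14·20° lon, +0·10° lat → SW at lon 100°, lat -90°.
Square 5, 2: +5·2° lon, +2·1° lat → SW at lon 110°, lat -88°.
Subsquare j=9, q=16: +9·0.0833333° lon, +16·0.0416667° lat → SW at lon 110.75°, lat -87.3333°.
Cell spans 0.0833333° lon × 0.0416667° lat. Centre is SW corner plus half of each.
latitude 87.3125° S, longitude 110.7917° E.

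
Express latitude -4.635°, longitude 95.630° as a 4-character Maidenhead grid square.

NI75

Offset from 180°W / 90°S: lon 275.63°, lat 85.36°.
Field: 275.63/20 → 13 → N, 85.36/10 → 8 → I; chars NI.
Square: 15.63/2 → 7, 5.36/1 → 5; chars 75.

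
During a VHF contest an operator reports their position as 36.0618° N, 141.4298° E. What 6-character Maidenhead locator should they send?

QM06rb

Add 180° to longitude and 90° to latitude: 321.4298, 126.0618.
Field: lon ⌊321.4298/20⌋ = 16 → Q; lat ⌊126.0618/10⌋ = 12 → M.
Square: lon ⌊1.4298/2⌋ = 0; lat ⌊6.0618/1⌋ = 6.
Subsquare: lon ⌊1.4298/0.0833333⌋ = 17 → r; lat ⌊0.0618/0.0416667⌋ = 1 → b.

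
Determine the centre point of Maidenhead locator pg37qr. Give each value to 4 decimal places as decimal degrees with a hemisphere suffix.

Field P=15, G=6: +15·20° lon, +6·10° lat → SW at lon 120°, lat -30°.
Square 3, 7: +3·2° lon, +7·1° lat → SW at lon 126°, lat -23°.
Subsquare q=16, r=17: +16·0.0833333° lon, +17·0.0416667° lat → SW at lon 127.333°, lat -22.2917°.
Cell spans 0.0833333° lon × 0.0416667° lat. Centre is SW corner plus half of each.
latitude 22.2708° S, longitude 127.3750° E.

22.2708° S, 127.3750° E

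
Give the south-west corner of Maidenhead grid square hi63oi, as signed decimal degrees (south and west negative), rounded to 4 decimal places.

-6.6667, -26.8333

Field H=7, I=8: +7·20° lon, +8·10° lat → SW at lon -40°, lat -10°.
Square 6, 3: +6·2° lon, +3·1° lat → SW at lon -28°, lat -7°.
Subsquare o=14, i=8: +14·0.0833333° lon, +8·0.0416667° lat → SW at lon -26.8333°, lat -6.66667°.
latitude -6.6667, longitude -26.8333.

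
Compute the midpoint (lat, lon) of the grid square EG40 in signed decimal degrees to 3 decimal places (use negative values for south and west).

-29.500, -91.000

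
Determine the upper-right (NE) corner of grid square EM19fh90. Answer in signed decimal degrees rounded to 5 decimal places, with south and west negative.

39.29583, -97.50000

Field E=4, M=12: +4·20° lon, +12·10° lat → SW at lon -100°, lat 30°.
Square 1, 9: +1·2° lon, +9·1° lat → SW at lon -98°, lat 39°.
Subsquare f=5, h=7: +5·0.0833333° lon, +7·0.0416667° lat → SW at lon -97.5833°, lat 39.2917°.
Extended square 9, 0: +9·0.00833333° lon, +0·0.00416667° lat → SW at lon -97.5083°, lat 39.2917°.
Cell spans 0.00833333° lon × 0.00416667° lat. NE corner is SW corner plus one full cell.
latitude 39.29583, longitude -97.50000.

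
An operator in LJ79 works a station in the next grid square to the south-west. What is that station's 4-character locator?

LJ68

Longitude square 7; −1 → 6.
Latitude square 9; −1 → 8.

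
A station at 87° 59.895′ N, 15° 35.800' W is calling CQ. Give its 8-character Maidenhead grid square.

IR27ex89

Add 180° to longitude and 90° to latitude: 164.40333, 177.99825.
Field (20°×10°, letters A–R): lon ⌊164.40333/20⌋ = 8 → I; lat ⌊177.99825/10⌋ = 17 → R.
Square (2°×1°, digits 0–9): lon ⌊4.40333/2⌋ = 2; lat ⌊7.99825/1⌋ = 7.
Subsquare (5′×2.5′, letters a–x): lon ⌊0.40333/0.0833333⌋ = 4 → e; lat ⌊0.99825/0.0416667⌋ = 23 → x.
Extended square (30″×15″, digits 0–9): lon ⌊0.07000/0.00833333⌋ = 8; lat ⌊0.03992/0.00416667⌋ = 9.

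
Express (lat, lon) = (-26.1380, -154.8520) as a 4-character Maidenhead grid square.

Add 180° to longitude and 90° to latitude: 25.15, 63.86.
Field: lon ⌊25.15/20⌋ = 1 → B; lat ⌊63.86/10⌋ = 6 → G.
Square: lon ⌊5.15/2⌋ = 2; lat ⌊3.86/1⌋ = 3.

BG23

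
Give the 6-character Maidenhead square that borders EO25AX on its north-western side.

EO16xa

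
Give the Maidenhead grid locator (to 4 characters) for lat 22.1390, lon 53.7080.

Offset from 180°W / 90°S: lon 233.71°, lat 112.14°.
Field: lon ⌊233.71/20⌋ = 11 → L; lat ⌊112.14/10⌋ = 11 → L.
Square: lon ⌊13.71/2⌋ = 6; lat ⌊2.14/1⌋ = 2.

LL62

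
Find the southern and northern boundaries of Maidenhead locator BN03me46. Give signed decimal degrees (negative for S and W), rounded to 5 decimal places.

43.19167, 43.19583

Field B=1, N=13: +1·20° lon, +13·10° lat → SW at lon -160°, lat 40°.
Square 0, 3: +0·2° lon, +3·1° lat → SW at lon -160°, lat 43°.
Subsquare m=12, e=4: +12·0.0833333° lon, +4·0.0416667° lat → SW at lon -159°, lat 43.1667°.
Extended square 4, 6: +4·0.00833333° lon, +6·0.00416667° lat → SW at lon -158.967°, lat 43.1917°.
Cell spans 0.00833333° lon × 0.00416667° lat.
south 43.19167, north 43.19583.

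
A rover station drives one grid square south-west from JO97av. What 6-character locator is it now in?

JO87xu

Longitude subsquare a = 0; −1 → -1, wraps to 23 = x, carry into square.
Longitude square 9; −1 → 8.
Latitude subsquare v = 21; −1 → 20 = u.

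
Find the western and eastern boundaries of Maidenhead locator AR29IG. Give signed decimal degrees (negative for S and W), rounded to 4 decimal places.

Field A=0, R=17: +0·20° lon, +17·10° lat → SW at lon -180°, lat 80°.
Square 2, 9: +2·2° lon, +9·1° lat → SW at lon -176°, lat 89°.
Subsquare i=8, g=6: +8·0.0833333° lon, +6·0.0416667° lat → SW at lon -175.333°, lat 89.25°.
Cell spans 0.0833333° lon × 0.0416667° lat.
west -175.3333, east -175.2500.

-175.3333, -175.2500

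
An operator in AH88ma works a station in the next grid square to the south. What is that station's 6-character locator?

Latitude subsquare a = 0; −1 → -1, wraps to 23 = x, carry into square.
Latitude square 8; −1 → 7.
The longitude characters are unchanged.

AH87mx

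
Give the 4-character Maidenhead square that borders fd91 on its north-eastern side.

GD02

Longitude square 9; +1 → 10, wraps to 0, carry into field.
Longitude field F = 5; +1 → 6 = G.
Latitude square 1; +1 → 2.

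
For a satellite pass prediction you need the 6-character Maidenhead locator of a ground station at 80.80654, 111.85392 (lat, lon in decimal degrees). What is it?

Add 180° to longitude and 90° to latitude: 291.8539, 170.8065.
Field: lon ⌊291.8539/20⌋ = 14 → O; lat ⌊170.8065/10⌋ = 17 → R.
Square: lon ⌊11.8539/2⌋ = 5; lat ⌊0.8065/1⌋ = 0.
Subsquare: lon ⌊1.8539/0.0833333⌋ = 22 → w; lat ⌊0.8065/0.0416667⌋ = 19 → t.

OR50wt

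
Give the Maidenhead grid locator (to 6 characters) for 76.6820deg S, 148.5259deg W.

BB53rh

Offset from 180°W / 90°S: lon 31.4741°, lat 13.3180°.
Field: 31.4741/20 → 1 → B, 13.3180/10 → 1 → B; chars BB.
Square: 11.4741/2 → 5, 3.3180/1 → 3; chars 53.
Subsquare: 1.4741/0.0833333 → 17 → r, 0.3180/0.0416667 → 7 → h; chars rh.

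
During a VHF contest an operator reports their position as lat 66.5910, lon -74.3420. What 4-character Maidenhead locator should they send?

Shift to the Maidenhead origin (180°W, 90°S): lon 105.66, lat 156.59.
Field: 105.66/20 → 5 → F, 156.59/10 → 15 → P; chars FP.
Square: 5.66/2 → 2, 6.59/1 → 6; chars 26.

FP26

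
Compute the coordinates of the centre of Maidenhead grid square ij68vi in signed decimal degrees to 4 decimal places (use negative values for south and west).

Field I=8, J=9: +8·20° lon, +9·10° lat → SW at lon -20°, lat 0°.
Square 6, 8: +6·2° lon, +8·1° lat → SW at lon -8°, lat 8°.
Subsquare v=21, i=8: +21·0.0833333° lon, +8·0.0416667° lat → SW at lon -6.25°, lat 8.33333°.
Cell spans 0.0833333° lon × 0.0416667° lat. Centre is SW corner plus half of each.
latitude 8.3542, longitude -6.2083.

8.3542, -6.2083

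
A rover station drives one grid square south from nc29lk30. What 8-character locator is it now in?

Latitude extended square 0; −1 → -1, wraps to 9, carry into subsquare.
Latitude subsquare k = 10; −1 → 9 = j.
The longitude characters are unchanged.

NC29lj39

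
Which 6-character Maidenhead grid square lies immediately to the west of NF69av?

NF59xv

Longitude subsquare a = 0; −1 → -1, wraps to 23 = x, carry into square.
Longitude square 6; −1 → 5.
The latitude characters are unchanged.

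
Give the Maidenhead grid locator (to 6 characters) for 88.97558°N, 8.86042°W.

Offset from 180°W / 90°S: lon 171.1396°, lat 178.9756°.
Field: lon ⌊171.1396/20⌋ = 8 → I; lat ⌊178.9756/10⌋ = 17 → R.
Square: lon ⌊11.1396/2⌋ = 5; lat ⌊8.9756/1⌋ = 8.
Subsquare: lon ⌊1.1396/0.0833333⌋ = 13 → n; lat ⌊0.9756/0.0416667⌋ = 23 → x.

IR58nx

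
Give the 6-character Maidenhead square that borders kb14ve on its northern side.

Latitude subsquare e = 4; +1 → 5 = f.
The longitude characters are unchanged.

KB14vf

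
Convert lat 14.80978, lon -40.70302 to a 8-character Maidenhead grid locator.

Offset from 180°W / 90°S: lon 139.29698°, lat 104.80978°.
Field (20°×10°, letters A–R): 139.29698/20 → 6 → G, 104.80978/10 → 10 → K; chars GK.
Square (2°×1°, digits 0–9): 19.29698/2 → 9, 4.80978/1 → 4; chars 94.
Subsquare (5′×2.5′, letters a–x): 1.29698/0.0833333 → 15 → p, 0.80978/0.0416667 → 19 → t; chars pt.
Extended square (30″×15″, digits 0–9): 0.04698/0.00833333 → 5, 0.01811/0.00416667 → 4; chars 54.

GK94pt54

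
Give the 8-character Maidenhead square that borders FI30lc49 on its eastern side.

FI30lc59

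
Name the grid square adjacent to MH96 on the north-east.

NH07

Longitude square 9; +1 → 10, wraps to 0, carry into field.
Longitude field M = 12; +1 → 13 = N.
Latitude square 6; +1 → 7.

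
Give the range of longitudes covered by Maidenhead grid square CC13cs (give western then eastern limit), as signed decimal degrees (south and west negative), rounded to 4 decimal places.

-137.8333, -137.7500

Field C=2, C=2: +2·20° lon, +2·10° lat → SW at lon -140°, lat -70°.
Square 1, 3: +1·2° lon, +3·1° lat → SW at lon -138°, lat -67°.
Subsquare c=2, s=18: +2·0.0833333° lon, +18·0.0416667° lat → SW at lon -137.833°, lat -66.25°.
Cell spans 0.0833333° lon × 0.0416667° lat.
west -137.8333, east -137.7500.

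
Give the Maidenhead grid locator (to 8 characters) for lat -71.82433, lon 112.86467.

Offset from 180°W / 90°S: lon 292.86467°, lat 18.17567°.
Field: lon ⌊292.86467/20⌋ = 14 → O; lat ⌊18.17567/10⌋ = 1 → B.
Square: lon ⌊12.86467/2⌋ = 6; lat ⌊8.17567/1⌋ = 8.
Subsquare: lon ⌊0.86467/0.0833333⌋ = 10 → k; lat ⌊0.17567/0.0416667⌋ = 4 → e.
Extended square: lon ⌊0.03134/0.00833333⌋ = 3; lat ⌊0.00900/0.00416667⌋ = 2.

OB68ke32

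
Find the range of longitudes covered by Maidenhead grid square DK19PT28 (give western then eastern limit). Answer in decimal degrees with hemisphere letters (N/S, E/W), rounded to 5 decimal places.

116.73333° W, 116.72500° W

Field D=3, K=10: +3·20° lon, +10·10° lat → SW at lon -120°, lat 10°.
Square 1, 9: +1·2° lon, +9·1° lat → SW at lon -118°, lat 19°.
Subsquare p=15, t=19: +15·0.0833333° lon, +19·0.0416667° lat → SW at lon -116.75°, lat 19.7917°.
Extended square 2, 8: +2·0.00833333° lon, +8·0.00416667° lat → SW at lon -116.733°, lat 19.825°.
Cell spans 0.00833333° lon × 0.00416667° lat.
west 116.73333° W, east 116.72500° W.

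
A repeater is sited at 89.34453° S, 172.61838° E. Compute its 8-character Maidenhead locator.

RA60hp47

Add 180° to longitude and 90° to latitude: 352.61838, 0.65547.
Field: 352.61838/20 → 17 → R, 0.65547/10 → 0 → A; chars RA.
Square: 12.61838/2 → 6, 0.65547/1 → 0; chars 60.
Subsquare: 0.61838/0.0833333 → 7 → h, 0.65547/0.0416667 → 15 → p; chars hp.
Extended square: 0.03505/0.00833333 → 4, 0.03047/0.00416667 → 7; chars 47.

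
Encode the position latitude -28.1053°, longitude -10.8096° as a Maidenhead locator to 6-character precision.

Offset from 180°W / 90°S: lon 169.1904°, lat 61.8947°.
Field: 169.1904/20 → 8 → I, 61.8947/10 → 6 → G; chars IG.
Square: 9.1904/2 → 4, 1.8947/1 → 1; chars 41.
Subsquare: 1.1904/0.0833333 → 14 → o, 0.8947/0.0416667 → 21 → v; chars ov.

IG41ov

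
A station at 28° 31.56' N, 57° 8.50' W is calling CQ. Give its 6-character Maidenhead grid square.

GL18km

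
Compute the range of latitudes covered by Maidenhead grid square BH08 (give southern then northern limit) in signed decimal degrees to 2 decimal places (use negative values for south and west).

Field B=1, H=7: +1·20° lon, +7·10° lat → SW at lon -160°, lat -20°.
Square 0, 8: +0·2° lon, +8·1° lat → SW at lon -160°, lat -12°.
Cell spans 2° lon × 1° lat.
south -12.00, north -11.00.

-12.00, -11.00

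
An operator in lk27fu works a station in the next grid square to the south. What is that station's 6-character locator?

Latitude subsquare u = 20; −1 → 19 = t.
The longitude characters are unchanged.

LK27ft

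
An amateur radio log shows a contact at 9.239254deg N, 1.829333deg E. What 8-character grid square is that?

Offset from 180°W / 90°S: lon 181.82933°, lat 99.23925°.
Field: 181.82933/20 → 9 → J, 99.23925/10 → 9 → J; chars JJ.
Square: 1.82933/2 → 0, 9.23925/1 → 9; chars 09.
Subsquare: 1.82933/0.0833333 → 21 → v, 0.23925/0.0416667 → 5 → f; chars vf.
Extended square: 0.07933/0.00833333 → 9, 0.03092/0.00416667 → 7; chars 97.

JJ09vf97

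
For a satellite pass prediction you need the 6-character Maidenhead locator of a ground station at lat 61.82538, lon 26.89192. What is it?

KP31kt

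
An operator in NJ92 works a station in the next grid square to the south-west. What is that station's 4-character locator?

NJ81

Longitude square 9; −1 → 8.
Latitude square 2; −1 → 1.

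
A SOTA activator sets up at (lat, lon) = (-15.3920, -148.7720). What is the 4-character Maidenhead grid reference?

BH54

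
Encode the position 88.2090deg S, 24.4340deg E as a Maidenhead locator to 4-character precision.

Add 180° to longitude and 90° to latitude: 204.43, 1.79.
Field: lon ⌊204.43/20⌋ = 10 → K; lat ⌊1.79/10⌋ = 0 → A.
Square: lon ⌊4.43/2⌋ = 2; lat ⌊1.79/1⌋ = 1.

KA21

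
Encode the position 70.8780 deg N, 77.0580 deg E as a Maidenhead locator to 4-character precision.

Offset from 180°W / 90°S: lon 257.06°, lat 160.88°.
Field (20°×10°, letters A–R): lon ⌊257.06/20⌋ = 12 → M; lat ⌊160.88/10⌋ = 16 → Q.
Square (2°×1°, digits 0–9): lon ⌊17.06/2⌋ = 8; lat ⌊0.88/1⌋ = 0.

MQ80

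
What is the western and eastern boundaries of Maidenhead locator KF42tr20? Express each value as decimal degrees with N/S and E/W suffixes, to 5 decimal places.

29.60000° E, 29.60833° E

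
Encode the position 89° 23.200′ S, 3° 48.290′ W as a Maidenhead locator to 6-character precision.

IA80co

Add 180° to longitude and 90° to latitude: 176.1952, 0.6133.
Field: lon ⌊176.1952/20⌋ = 8 → I; lat ⌊0.6133/10⌋ = 0 → A.
Square: lon ⌊16.1952/2⌋ = 8; lat ⌊0.6133/1⌋ = 0.
Subsquare: lon ⌊0.1952/0.0833333⌋ = 2 → c; lat ⌊0.6133/0.0416667⌋ = 14 → o.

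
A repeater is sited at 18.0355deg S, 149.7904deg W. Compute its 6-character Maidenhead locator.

BH51cx

Offset from 180°W / 90°S: lon 30.2096°, lat 71.9645°.
Field: lon ⌊30.2096/20⌋ = 1 → B; lat ⌊71.9645/10⌋ = 7 → H.
Square: lon ⌊10.2096/2⌋ = 5; lat ⌊1.9645/1⌋ = 1.
Subsquare: lon ⌊0.2096/0.0833333⌋ = 2 → c; lat ⌊0.9645/0.0416667⌋ = 23 → x.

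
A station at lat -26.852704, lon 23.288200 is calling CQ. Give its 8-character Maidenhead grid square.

KG13pd45

Shift to the Maidenhead origin (180°W, 90°S): lon 203.28820, lat 63.14730.
Field: 203.28820/20 → 10 → K, 63.14730/10 → 6 → G; chars KG.
Square: 3.28820/2 → 1, 3.14730/1 → 3; chars 13.
Subsquare: 1.28820/0.0833333 → 15 → p, 0.14730/0.0416667 → 3 → d; chars pd.
Extended square: 0.03820/0.00833333 → 4, 0.02230/0.00416667 → 5; chars 45.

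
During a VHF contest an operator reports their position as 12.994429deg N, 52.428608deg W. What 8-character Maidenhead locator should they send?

GK32sx88

Shift to the Maidenhead origin (180°W, 90°S): lon 127.57139, lat 102.99443.
Field: lon ⌊127.57139/20⌋ = 6 → G; lat ⌊102.99443/10⌋ = 10 → K.
Square: lon ⌊7.57139/2⌋ = 3; lat ⌊2.99443/1⌋ = 2.
Subsquare: lon ⌊1.57139/0.0833333⌋ = 18 → s; lat ⌊0.99443/0.0416667⌋ = 23 → x.
Extended square: lon ⌊0.07139/0.00833333⌋ = 8; lat ⌊0.03610/0.00416667⌋ = 8.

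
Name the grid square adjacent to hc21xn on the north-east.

HC31ao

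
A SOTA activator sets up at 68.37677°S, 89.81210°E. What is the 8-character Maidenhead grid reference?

NC41vo79

Shift to the Maidenhead origin (180°W, 90°S): lon 269.81210, lat 21.62323.
Field: lon ⌊269.81210/20⌋ = 13 → N; lat ⌊21.62323/10⌋ = 2 → C.
Square: lon ⌊9.81210/2⌋ = 4; lat ⌊1.62323/1⌋ = 1.
Subsquare: lon ⌊1.81210/0.0833333⌋ = 21 → v; lat ⌊0.62323/0.0416667⌋ = 14 → o.
Extended square: lon ⌊0.06210/0.00833333⌋ = 7; lat ⌊0.03990/0.00416667⌋ = 9.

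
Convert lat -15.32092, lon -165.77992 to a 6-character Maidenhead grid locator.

AH74cq

Offset from 180°W / 90°S: lon 14.2201°, lat 74.6791°.
Field: lon ⌊14.2201/20⌋ = 0 → A; lat ⌊74.6791/10⌋ = 7 → H.
Square: lon ⌊14.2201/2⌋ = 7; lat ⌊4.6791/1⌋ = 4.
Subsquare: lon ⌊0.2201/0.0833333⌋ = 2 → c; lat ⌊0.6791/0.0416667⌋ = 16 → q.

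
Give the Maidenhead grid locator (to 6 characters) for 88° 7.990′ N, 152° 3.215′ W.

Offset from 180°W / 90°S: lon 27.9464°, lat 178.1332°.
Field (20°×10°, letters A–R): lon ⌊27.9464/20⌋ = 1 → B; lat ⌊178.1332/10⌋ = 17 → R.
Square (2°×1°, digits 0–9): lon ⌊7.9464/2⌋ = 3; lat ⌊8.1332/1⌋ = 8.
Subsquare (5′×2.5′, letters a–x): lon ⌊1.9464/0.0833333⌋ = 23 → x; lat ⌊0.1332/0.0416667⌋ = 3 → d.

BR38xd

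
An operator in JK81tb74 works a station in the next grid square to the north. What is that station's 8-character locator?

Latitude extended square 4; +1 → 5.
The longitude characters are unchanged.

JK81tb75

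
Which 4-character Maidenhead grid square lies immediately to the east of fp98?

GP08

Longitude square 9; +1 → 10, wraps to 0, carry into field.
Longitude field F = 5; +1 → 6 = G.
The latitude characters are unchanged.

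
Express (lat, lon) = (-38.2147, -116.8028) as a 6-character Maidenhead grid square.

Offset from 180°W / 90°S: lon 63.1972°, lat 51.7853°.
Field (20°×10°, letters A–R): 63.1972/20 → 3 → D, 51.7853/10 → 5 → F; chars DF.
Square (2°×1°, digits 0–9): 3.1972/2 → 1, 1.7853/1 → 1; chars 11.
Subsquare (5′×2.5′, letters a–x): 1.1972/0.0833333 → 14 → o, 0.7853/0.0416667 → 18 → s; chars os.

DF11os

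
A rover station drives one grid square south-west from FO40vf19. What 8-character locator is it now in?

FO40vf08

Longitude extended square 1; −1 → 0.
Latitude extended square 9; −1 → 8.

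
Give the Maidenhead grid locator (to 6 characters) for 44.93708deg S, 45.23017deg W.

GE75jb

Add 180° to longitude and 90° to latitude: 134.7698, 45.0629.
Field: 134.7698/20 → 6 → G, 45.0629/10 → 4 → E; chars GE.
Square: 14.7698/2 → 7, 5.0629/1 → 5; chars 75.
Subsquare: 0.7698/0.0833333 → 9 → j, 0.0629/0.0416667 → 1 → b; chars jb.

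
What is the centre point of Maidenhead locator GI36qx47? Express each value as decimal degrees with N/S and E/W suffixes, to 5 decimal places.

3.01042° S, 52.62917° W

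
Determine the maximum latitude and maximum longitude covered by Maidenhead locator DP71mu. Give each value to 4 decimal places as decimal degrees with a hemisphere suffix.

Field D=3, P=15: +3·20° lon, +15·10° lat → SW at lon -120°, lat 60°.
Square 7, 1: +7·2° lon, +1·1° lat → SW at lon -106°, lat 61°.
Subsquare m=12, u=20: +12·0.0833333° lon, +20·0.0416667° lat → SW at lon -105°, lat 61.8333°.
Cell spans 0.0833333° lon × 0.0416667° lat. NE corner is SW corner plus one full cell.
latitude 61.8750° N, longitude 104.9167° W.

61.8750° N, 104.9167° W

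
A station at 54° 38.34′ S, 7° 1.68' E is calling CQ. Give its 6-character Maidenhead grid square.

Shift to the Maidenhead origin (180°W, 90°S): lon 187.0280, lat 35.3610.
Field: 187.0280/20 → 9 → J, 35.3610/10 → 3 → D; chars JD.
Square: 7.0280/2 → 3, 5.3610/1 → 5; chars 35.
Subsquare: 1.0280/0.0833333 → 12 → m, 0.3610/0.0416667 → 8 → i; chars mi.

JD35mi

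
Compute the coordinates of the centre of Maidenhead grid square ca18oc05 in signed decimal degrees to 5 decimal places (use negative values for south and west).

Field C=2, A=0: +2·20° lon, +0·10° lat → SW at lon -140°, lat -90°.
Square 1, 8: +1·2° lon, +8·1° lat → SW at lon -138°, lat -82°.
Subsquare o=14, c=2: +14·0.0833333° lon, +2·0.0416667° lat → SW at lon -136.833°, lat -81.9167°.
Extended square 0, 5: +0·0.00833333° lon, +5·0.00416667° lat → SW at lon -136.833°, lat -81.8958°.
Cell spans 0.00833333° lon × 0.00416667° lat. Centre is SW corner plus half of each.
latitude -81.89375, longitude -136.82917.

-81.89375, -136.82917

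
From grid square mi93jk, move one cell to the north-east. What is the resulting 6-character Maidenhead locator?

MI93kl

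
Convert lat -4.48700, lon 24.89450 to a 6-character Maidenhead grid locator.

KI25km

Add 180° to longitude and 90° to latitude: 204.8945, 85.5130.
Field (20°×10°, letters A–R): 204.8945/20 → 10 → K, 85.5130/10 → 8 → I; chars KI.
Square (2°×1°, digits 0–9): 4.8945/2 → 2, 5.5130/1 → 5; chars 25.
Subsquare (5′×2.5′, letters a–x): 0.8945/0.0833333 → 10 → k, 0.5130/0.0416667 → 12 → m; chars km.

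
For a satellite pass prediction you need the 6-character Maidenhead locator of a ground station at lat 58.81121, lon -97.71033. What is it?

Add 180° to longitude and 90° to latitude: 82.2897, 148.8112.
Field: lon ⌊82.2897/20⌋ = 4 → E; lat ⌊148.8112/10⌋ = 14 → O.
Square: lon ⌊2.2897/2⌋ = 1; lat ⌊8.8112/1⌋ = 8.
Subsquare: lon ⌊0.2897/0.0833333⌋ = 3 → d; lat ⌊0.8112/0.0416667⌋ = 19 → t.

EO18dt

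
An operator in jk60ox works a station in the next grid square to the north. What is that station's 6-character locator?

Latitude subsquare x = 23; +1 → 24, wraps to 0 = a, carry into square.
Latitude square 0; +1 → 1.
The longitude characters are unchanged.

JK61oa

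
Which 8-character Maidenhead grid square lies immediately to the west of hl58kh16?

HL58kh06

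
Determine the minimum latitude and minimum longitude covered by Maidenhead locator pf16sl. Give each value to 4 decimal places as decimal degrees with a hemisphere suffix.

33.5417° S, 123.5000° E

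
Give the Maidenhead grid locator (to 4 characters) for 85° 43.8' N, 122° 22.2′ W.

CR85

Offset from 180°W / 90°S: lon 57.63°, lat 175.73°.
Field: lon ⌊57.63/20⌋ = 2 → C; lat ⌊175.73/10⌋ = 17 → R.
Square: lon ⌊17.63/2⌋ = 8; lat ⌊5.73/1⌋ = 5.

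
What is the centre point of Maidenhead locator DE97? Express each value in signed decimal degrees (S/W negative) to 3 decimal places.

Field D=3, E=4: +3·20° lon, +4·10° lat → SW at lon -120°, lat -50°.
Square 9, 7: +9·2° lon, +7·1° lat → SW at lon -102°, lat -43°.
Cell spans 2° lon × 1° lat. Centre is SW corner plus half of each.
latitude -42.500, longitude -101.000.

-42.500, -101.000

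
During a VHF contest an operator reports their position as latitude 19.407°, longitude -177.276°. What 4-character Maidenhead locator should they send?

AK19

Shift to the Maidenhead origin (180°W, 90°S): lon 2.72, lat 109.41.
Field (20°×10°, letters A–R): lon ⌊2.72/20⌋ = 0 → A; lat ⌊109.41/10⌋ = 10 → K.
Square (2°×1°, digits 0–9): lon ⌊2.72/2⌋ = 1; lat ⌊9.41/1⌋ = 9.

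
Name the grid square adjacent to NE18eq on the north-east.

Longitude subsquare e = 4; +1 → 5 = f.
Latitude subsquare q = 16; +1 → 17 = r.

NE18fr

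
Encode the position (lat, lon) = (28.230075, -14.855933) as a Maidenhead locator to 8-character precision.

IL28nf75

Shift to the Maidenhead origin (180°W, 90°S): lon 165.14407, lat 118.23007.
Field: lon ⌊165.14407/20⌋ = 8 → I; lat ⌊118.23007/10⌋ = 11 → L.
Square: lon ⌊5.14407/2⌋ = 2; lat ⌊8.23007/1⌋ = 8.
Subsquare: lon ⌊1.14407/0.0833333⌋ = 13 → n; lat ⌊0.23007/0.0416667⌋ = 5 → f.
Extended square: lon ⌊0.06073/0.00833333⌋ = 7; lat ⌊0.02174/0.00416667⌋ = 5.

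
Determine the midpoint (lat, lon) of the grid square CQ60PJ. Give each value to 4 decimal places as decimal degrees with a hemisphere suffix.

Field C=2, Q=16: +2·20° lon, +16·10° lat → SW at lon -140°, lat 70°.
Square 6, 0: +6·2° lon, +0·1° lat → SW at lon -128°, lat 70°.
Subsquare p=15, j=9: +15·0.0833333° lon, +9·0.0416667° lat → SW at lon -126.75°, lat 70.375°.
Cell spans 0.0833333° lon × 0.0416667° lat. Centre is SW corner plus half of each.
latitude 70.3958° N, longitude 126.7083° W.

70.3958° N, 126.7083° W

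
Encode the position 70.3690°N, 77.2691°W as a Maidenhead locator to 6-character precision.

Shift to the Maidenhead origin (180°W, 90°S): lon 102.7309, lat 160.3690.
Field: lon ⌊102.7309/20⌋ = 5 → F; lat ⌊160.3690/10⌋ = 16 → Q.
Square: lon ⌊2.7309/2⌋ = 1; lat ⌊0.3690/1⌋ = 0.
Subsquare: lon ⌊0.7309/0.0833333⌋ = 8 → i; lat ⌊0.3690/0.0416667⌋ = 8 → i.

FQ10ii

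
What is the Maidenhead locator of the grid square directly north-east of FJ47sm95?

Longitude extended square 9; +1 → 10, wraps to 0, carry into subsquare.
Longitude subsquare s = 18; +1 → 19 = t.
Latitude extended square 5; +1 → 6.

FJ47tm06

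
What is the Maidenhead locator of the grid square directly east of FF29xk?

FF39ak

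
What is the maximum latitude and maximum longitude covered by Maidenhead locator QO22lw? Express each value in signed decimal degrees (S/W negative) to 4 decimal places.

52.9583, 145.0000

Field Q=16, O=14: +16·20° lon, +14·10° lat → SW at lon 140°, lat 50°.
Square 2, 2: +2·2° lon, +2·1° lat → SW at lon 144°, lat 52°.
Subsquare l=11, w=22: +11·0.0833333° lon, +22·0.0416667° lat → SW at lon 144.917°, lat 52.9167°.
Cell spans 0.0833333° lon × 0.0416667° lat. NE corner is SW corner plus one full cell.
latitude 52.9583, longitude 145.0000.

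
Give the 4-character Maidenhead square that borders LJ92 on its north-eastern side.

Longitude square 9; +1 → 10, wraps to 0, carry into field.
Longitude field L = 11; +1 → 12 = M.
Latitude square 2; +1 → 3.

MJ03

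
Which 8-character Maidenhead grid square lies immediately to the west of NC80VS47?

NC80vs37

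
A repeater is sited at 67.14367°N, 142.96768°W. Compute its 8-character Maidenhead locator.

BP87md34

Add 180° to longitude and 90° to latitude: 37.03232, 157.14367.
Field: lon ⌊37.03232/20⌋ = 1 → B; lat ⌊157.14367/10⌋ = 15 → P.
Square: lon ⌊17.03232/2⌋ = 8; lat ⌊7.14367/1⌋ = 7.
Subsquare: lon ⌊1.03232/0.0833333⌋ = 12 → m; lat ⌊0.14367/0.0416667⌋ = 3 → d.
Extended square: lon ⌊0.03232/0.00833333⌋ = 3; lat ⌊0.01867/0.00416667⌋ = 4.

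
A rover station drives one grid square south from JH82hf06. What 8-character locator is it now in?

JH82hf05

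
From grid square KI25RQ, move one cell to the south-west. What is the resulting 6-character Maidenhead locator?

Longitude subsquare r = 17; −1 → 16 = q.
Latitude subsquare q = 16; −1 → 15 = p.

KI25qp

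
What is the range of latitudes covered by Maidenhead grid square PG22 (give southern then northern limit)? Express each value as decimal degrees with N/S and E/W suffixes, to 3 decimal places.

28.000° S, 27.000° S

Field P=15, G=6: +15·20° lon, +6·10° lat → SW at lon 120°, lat -30°.
Square 2, 2: +2·2° lon, +2·1° lat → SW at lon 124°, lat -28°.
Cell spans 2° lon × 1° lat.
south 28.000° S, north 27.000° S.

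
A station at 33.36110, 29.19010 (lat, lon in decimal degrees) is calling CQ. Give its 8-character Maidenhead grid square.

KM43oi26

Add 180° to longitude and 90° to latitude: 209.19010, 123.36110.
Field (20°×10°, letters A–R): lon ⌊209.19010/20⌋ = 10 → K; lat ⌊123.36110/10⌋ = 12 → M.
Square (2°×1°, digits 0–9): lon ⌊9.19010/2⌋ = 4; lat ⌊3.36110/1⌋ = 3.
Subsquare (5′×2.5′, letters a–x): lon ⌊1.19010/0.0833333⌋ = 14 → o; lat ⌊0.36110/0.0416667⌋ = 8 → i.
Extended square (30″×15″, digits 0–9): lon ⌊0.02343/0.00833333⌋ = 2; lat ⌊0.02777/0.00416667⌋ = 6.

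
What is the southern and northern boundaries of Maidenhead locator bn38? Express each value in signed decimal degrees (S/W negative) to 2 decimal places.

Field B=1, N=13: +1·20° lon, +13·10° lat → SW at lon -160°, lat 40°.
Square 3, 8: +3·2° lon, +8·1° lat → SW at lon -154°, lat 48°.
Cell spans 2° lon × 1° lat.
south 48.00, north 49.00.

48.00, 49.00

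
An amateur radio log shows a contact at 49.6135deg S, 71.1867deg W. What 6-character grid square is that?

FE40jj

Offset from 180°W / 90°S: lon 108.8133°, lat 40.3865°.
Field (20°×10°, letters A–R): 108.8133/20 → 5 → F, 40.3865/10 → 4 → E; chars FE.
Square (2°×1°, digits 0–9): 8.8133/2 → 4, 0.3865/1 → 0; chars 40.
Subsquare (5′×2.5′, letters a–x): 0.8133/0.0833333 → 9 → j, 0.3865/0.0416667 → 9 → j; chars jj.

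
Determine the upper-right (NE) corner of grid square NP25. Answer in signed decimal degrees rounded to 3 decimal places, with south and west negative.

66.000, 86.000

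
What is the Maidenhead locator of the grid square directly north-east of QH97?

Longitude square 9; +1 → 10, wraps to 0, carry into field.
Longitude field Q = 16; +1 → 17 = R.
Latitude square 7; +1 → 8.

RH08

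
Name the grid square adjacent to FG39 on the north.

Latitude square 9; +1 → 10, wraps to 0, carry into field.
Latitude field G = 6; +1 → 7 = H.
The longitude characters are unchanged.

FH30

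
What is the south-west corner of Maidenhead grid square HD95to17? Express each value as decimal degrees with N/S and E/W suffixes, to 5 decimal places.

Field H=7, D=3: +7·20° lon, +3·10° lat → SW at lon -40°, lat -60°.
Square 9, 5: +9·2° lon, +5·1° lat → SW at lon -22°, lat -55°.
Subsquare t=19, o=14: +19·0.0833333° lon, +14·0.0416667° lat → SW at lon -20.4167°, lat -54.4167°.
Extended square 1, 7: +1·0.00833333° lon, +7·0.00416667° lat → SW at lon -20.4083°, lat -54.3875°.
latitude 54.38750° S, longitude 20.40833° W.

54.38750° S, 20.40833° W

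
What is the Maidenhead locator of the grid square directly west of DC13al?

Longitude subsquare a = 0; −1 → -1, wraps to 23 = x, carry into square.
Longitude square 1; −1 → 0.
The latitude characters are unchanged.

DC03xl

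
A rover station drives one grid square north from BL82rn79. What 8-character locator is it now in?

BL82ro70

Latitude extended square 9; +1 → 10, wraps to 0, carry into subsquare.
Latitude subsquare n = 13; +1 → 14 = o.
The longitude characters are unchanged.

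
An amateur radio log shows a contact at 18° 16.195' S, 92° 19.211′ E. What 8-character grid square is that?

Shift to the Maidenhead origin (180°W, 90°S): lon 272.32018, lat 71.73008.
Field: 272.32018/20 → 13 → N, 71.73008/10 → 7 → H; chars NH.
Square: 12.32018/2 → 6, 1.73008/1 → 1; chars 61.
Subsquare: 0.32018/0.0833333 → 3 → d, 0.73008/0.0416667 → 17 → r; chars dr.
Extended square: 0.07018/0.00833333 → 8, 0.02175/0.00416667 → 5; chars 85.

NH61dr85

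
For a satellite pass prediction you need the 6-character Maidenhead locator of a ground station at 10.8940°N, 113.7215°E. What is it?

Offset from 180°W / 90°S: lon 293.7215°, lat 100.8940°.
Field (20°×10°, letters A–R): 293.7215/20 → 14 → O, 100.8940/10 → 10 → K; chars OK.
Square (2°×1°, digits 0–9): 13.7215/2 → 6, 0.8940/1 → 0; chars 60.
Subsquare (5′×2.5′, letters a–x): 1.7215/0.0833333 → 20 → u, 0.8940/0.0416667 → 21 → v; chars uv.

OK60uv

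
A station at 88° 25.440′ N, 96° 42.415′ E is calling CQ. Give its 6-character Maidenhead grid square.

Add 180° to longitude and 90° to latitude: 276.7069, 178.4240.
Field (20°×10°, letters A–R): lon ⌊276.7069/20⌋ = 13 → N; lat ⌊178.4240/10⌋ = 17 → R.
Square (2°×1°, digits 0–9): lon ⌊16.7069/2⌋ = 8; lat ⌊8.4240/1⌋ = 8.
Subsquare (5′×2.5′, letters a–x): lon ⌊0.7069/0.0833333⌋ = 8 → i; lat ⌊0.4240/0.0416667⌋ = 10 → k.

NR88ik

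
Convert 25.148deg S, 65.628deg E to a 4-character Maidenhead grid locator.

Add 180° to longitude and 90° to latitude: 245.63, 64.85.
Field: lon ⌊245.63/20⌋ = 12 → M; lat ⌊64.85/10⌋ = 6 → G.
Square: lon ⌊5.63/2⌋ = 2; lat ⌊4.85/1⌋ = 4.

MG24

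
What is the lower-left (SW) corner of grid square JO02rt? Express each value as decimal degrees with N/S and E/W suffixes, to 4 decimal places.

52.7917° N, 1.4167° E

Field J=9, O=14: +9·20° lon, +14·10° lat → SW at lon 0°, lat 50°.
Square 0, 2: +0·2° lon, +2·1° lat → SW at lon 0°, lat 52°.
Subsquare r=17, t=19: +17·0.0833333° lon, +19·0.0416667° lat → SW at lon 1.41667°, lat 52.7917°.
latitude 52.7917° N, longitude 1.4167° E.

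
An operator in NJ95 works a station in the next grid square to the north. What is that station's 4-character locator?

NJ96

Latitude square 5; +1 → 6.
The longitude characters are unchanged.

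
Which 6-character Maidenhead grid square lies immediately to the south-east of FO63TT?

FO63us

Longitude subsquare t = 19; +1 → 20 = u.
Latitude subsquare t = 19; −1 → 18 = s.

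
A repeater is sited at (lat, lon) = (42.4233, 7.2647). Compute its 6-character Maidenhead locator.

Offset from 180°W / 90°S: lon 187.2647°, lat 132.4233°.
Field (20°×10°, letters A–R): lon ⌊187.2647/20⌋ = 9 → J; lat ⌊132.4233/10⌋ = 13 → N.
Square (2°×1°, digits 0–9): lon ⌊7.2647/2⌋ = 3; lat ⌊2.4233/1⌋ = 2.
Subsquare (5′×2.5′, letters a–x): lon ⌊1.2647/0.0833333⌋ = 15 → p; lat ⌊0.4233/0.0416667⌋ = 10 → k.

JN32pk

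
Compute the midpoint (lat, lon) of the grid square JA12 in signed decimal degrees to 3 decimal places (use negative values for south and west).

-87.500, 3.000

Field J=9, A=0: +9·20° lon, +0·10° lat → SW at lon 0°, lat -90°.
Square 1, 2: +1·2° lon, +2·1° lat → SW at lon 2°, lat -88°.
Cell spans 2° lon × 1° lat. Centre is SW corner plus half of each.
latitude -87.500, longitude 3.000.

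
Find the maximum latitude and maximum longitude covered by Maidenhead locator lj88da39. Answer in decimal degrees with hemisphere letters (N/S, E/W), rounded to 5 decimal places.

8.04167° N, 56.28333° E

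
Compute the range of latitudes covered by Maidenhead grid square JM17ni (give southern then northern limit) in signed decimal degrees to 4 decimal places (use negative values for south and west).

Field J=9, M=12: +9·20° lon, +12·10° lat → SW at lon 0°, lat 30°.
Square 1, 7: +1·2° lon, +7·1° lat → SW at lon 2°, lat 37°.
Subsquare n=13, i=8: +13·0.0833333° lon, +8·0.0416667° lat → SW at lon 3.08333°, lat 37.3333°.
Cell spans 0.0833333° lon × 0.0416667° lat.
south 37.3333, north 37.3750.

37.3333, 37.3750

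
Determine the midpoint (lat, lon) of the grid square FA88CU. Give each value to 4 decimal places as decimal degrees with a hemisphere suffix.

Field F=5, A=0: +5·20° lon, +0·10° lat → SW at lon -80°, lat -90°.
Square 8, 8: +8·2° lon, +8·1° lat → SW at lon -64°, lat -82°.
Subsquare c=2, u=20: +2·0.0833333° lon, +20·0.0416667° lat → SW at lon -63.8333°, lat -81.1667°.
Cell spans 0.0833333° lon × 0.0416667° lat. Centre is SW corner plus half of each.
latitude 81.1458° S, longitude 63.7917° W.

81.1458° S, 63.7917° W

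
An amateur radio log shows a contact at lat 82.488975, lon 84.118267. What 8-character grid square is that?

Shift to the Maidenhead origin (180°W, 90°S): lon 264.11827, lat 172.48897.
Field: 264.11827/20 → 13 → N, 172.48897/10 → 17 → R; chars NR.
Square: 4.11827/2 → 2, 2.48897/1 → 2; chars 22.
Subsquare: 0.11827/0.0833333 → 1 → b, 0.48897/0.0416667 → 11 → l; chars bl.
Extended square: 0.03493/0.00833333 → 4, 0.03064/0.00416667 → 7; chars 47.

NR22bl47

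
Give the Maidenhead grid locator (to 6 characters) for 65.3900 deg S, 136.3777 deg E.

Add 180° to longitude and 90° to latitude: 316.3777, 24.6100.
Field: 316.3777/20 → 15 → P, 24.6100/10 → 2 → C; chars PC.
Square: 16.3777/2 → 8, 4.6100/1 → 4; chars 84.
Subsquare: 0.3777/0.0833333 → 4 → e, 0.6100/0.0416667 → 14 → o; chars eo.

PC84eo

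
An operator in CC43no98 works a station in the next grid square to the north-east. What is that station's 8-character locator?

CC43oo09

Longitude extended square 9; +1 → 10, wraps to 0, carry into subsquare.
Longitude subsquare n = 13; +1 → 14 = o.
Latitude extended square 8; +1 → 9.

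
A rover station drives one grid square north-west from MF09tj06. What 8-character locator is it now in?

Longitude extended square 0; −1 → -1, wraps to 9, carry into subsquare.
Longitude subsquare t = 19; −1 → 18 = s.
Latitude extended square 6; +1 → 7.

MF09sj97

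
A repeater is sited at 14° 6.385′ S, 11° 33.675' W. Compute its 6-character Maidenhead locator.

IH45fv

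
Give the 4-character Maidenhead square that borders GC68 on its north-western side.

GC59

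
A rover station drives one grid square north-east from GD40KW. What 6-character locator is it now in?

GD40lx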